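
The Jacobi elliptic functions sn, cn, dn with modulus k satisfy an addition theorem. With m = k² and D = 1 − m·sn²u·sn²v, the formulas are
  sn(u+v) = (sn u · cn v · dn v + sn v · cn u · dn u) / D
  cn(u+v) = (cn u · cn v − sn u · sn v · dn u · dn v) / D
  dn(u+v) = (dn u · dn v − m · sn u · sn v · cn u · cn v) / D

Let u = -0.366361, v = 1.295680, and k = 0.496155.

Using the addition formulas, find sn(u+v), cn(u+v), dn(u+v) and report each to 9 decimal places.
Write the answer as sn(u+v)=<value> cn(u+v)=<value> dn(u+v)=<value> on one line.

sn(u+v)=0.784405408 cn(u+v)=0.620248463 dn(u+v)=0.921158911

sn u = -0.3563886276398722, cn u = 0.9343378115483545, dn u = 0.9842424869839355
sn v = 0.9431165000903822, cn v = 0.3324624298432351, dn v = 0.8837644902142942
m = k² = 0.246169784025
D = 1 − m·sn²u·sn²v = 0.9721892241222461
sn(u+v) = (sn u·cn v·dn v + sn v·cn u·dn u)/D = 0.7625904848191906/0.9721892241222461 = 0.7844054078131811
cn(u+v) = (cn u·cn v − sn u·sn v·dn u·dn v)/D = 0.6029988722731136/0.9721892241222461 = 0.6202484632737408
dn(u+v) = (dn u·dn v − m·sn u·sn v·cn u·cn v)/D = 0.8955407671805386/0.9721892241222461 = 0.9211589112079383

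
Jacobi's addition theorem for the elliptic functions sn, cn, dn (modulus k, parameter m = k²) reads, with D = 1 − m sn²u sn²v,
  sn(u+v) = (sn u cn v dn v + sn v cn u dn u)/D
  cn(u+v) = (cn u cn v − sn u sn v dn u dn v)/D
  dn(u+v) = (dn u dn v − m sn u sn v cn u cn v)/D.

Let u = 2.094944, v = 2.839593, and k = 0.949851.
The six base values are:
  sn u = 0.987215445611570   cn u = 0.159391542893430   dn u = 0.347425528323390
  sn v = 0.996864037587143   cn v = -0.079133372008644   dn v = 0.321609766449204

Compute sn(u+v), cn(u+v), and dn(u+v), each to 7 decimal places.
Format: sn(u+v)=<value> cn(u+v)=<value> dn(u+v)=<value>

sn(u+v)=0.2383184 cn(u+v)=-0.9711871 dn(u+v)=0.9740421

m = k² = 0.902216922201
D = 1 − m·sn²u·sn²v = 0.1262107257997965
sn(u+v) = (sn u·cn v·dn v + sn v·cn u·dn u)/D = 0.03007833423235739/0.1262107257997965 = 0.238318368282499
cn(u+v) = (cn u·cn v − sn u·sn v·dn u·dn v)/D = -0.1225742269676542/0.1262107257997965 = -0.9711870856529998
dn(u+v) = (dn u·dn v − m·sn u·sn v·cn u·cn v)/D = 0.1229345601224445/0.1262107257997965 = 0.974042097796436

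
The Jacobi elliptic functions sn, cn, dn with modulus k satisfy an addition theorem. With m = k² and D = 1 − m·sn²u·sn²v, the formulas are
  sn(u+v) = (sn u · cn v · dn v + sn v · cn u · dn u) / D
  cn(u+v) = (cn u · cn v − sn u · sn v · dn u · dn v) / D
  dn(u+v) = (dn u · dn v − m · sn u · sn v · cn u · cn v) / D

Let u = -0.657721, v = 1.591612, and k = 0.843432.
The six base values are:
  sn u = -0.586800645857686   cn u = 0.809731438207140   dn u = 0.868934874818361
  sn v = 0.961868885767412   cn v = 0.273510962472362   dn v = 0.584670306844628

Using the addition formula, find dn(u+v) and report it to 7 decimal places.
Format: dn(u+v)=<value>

m = k² = 0.711377538624
D = 1 − m·sn²u·sn²v = 0.773372260009118
dn(u+v) = (dn u·dn v − m·sn u·sn v·cn u·cn v)/D = 0.5969651073013939/0.773372260009118 = 0.7718987842857924

dn(u+v)=0.7718988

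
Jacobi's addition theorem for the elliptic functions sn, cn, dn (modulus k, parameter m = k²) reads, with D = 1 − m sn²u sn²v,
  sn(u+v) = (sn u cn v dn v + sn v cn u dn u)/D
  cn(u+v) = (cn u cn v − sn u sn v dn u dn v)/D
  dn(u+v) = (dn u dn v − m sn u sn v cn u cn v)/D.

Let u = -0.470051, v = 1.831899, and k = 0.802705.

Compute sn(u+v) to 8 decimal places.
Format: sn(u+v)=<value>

sn u = -0.4434486379531792, cn u = 0.8962997855056478, dn u = 0.9345017869195297
sn v = 0.9949130201808798, cn v = 0.1007376904368974, dn v = 0.6018334078335752
m = k² = 0.644335317025
D = 1 − m·sn²u·sn²v = 0.8745794168316665
sn(u+v) = (sn u·cn v·dn v + sn v·cn u·dn u)/D = 0.8064478317135503/0.8745794168316665 = 0.9220978863589815

sn(u+v)=0.92209789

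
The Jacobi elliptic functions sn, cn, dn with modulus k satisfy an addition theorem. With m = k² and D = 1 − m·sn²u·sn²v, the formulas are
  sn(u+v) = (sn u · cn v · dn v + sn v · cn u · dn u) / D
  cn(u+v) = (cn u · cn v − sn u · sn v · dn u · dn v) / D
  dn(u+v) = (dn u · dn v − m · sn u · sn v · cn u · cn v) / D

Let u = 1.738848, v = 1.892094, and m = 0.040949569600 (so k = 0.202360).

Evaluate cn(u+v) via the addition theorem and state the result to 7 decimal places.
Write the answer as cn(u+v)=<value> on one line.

sn u = 0.9889975983079277, cn u = -0.1479315738480154, dn u = 0.979768626036726
sn v = 0.9557154833320832, cn v = -0.2942922270793481, dn v = 0.9811202715467149
m = k² = 0.0409495696
D = 1 − m·sn²u·sn²v = 0.9634155054406292
cn(u+v) = (cn u·cn v − sn u·sn v·dn u·dn v)/D = -0.865058410333063/0.9634155054406292 = -0.8979079176615686

cn(u+v)=-0.8979079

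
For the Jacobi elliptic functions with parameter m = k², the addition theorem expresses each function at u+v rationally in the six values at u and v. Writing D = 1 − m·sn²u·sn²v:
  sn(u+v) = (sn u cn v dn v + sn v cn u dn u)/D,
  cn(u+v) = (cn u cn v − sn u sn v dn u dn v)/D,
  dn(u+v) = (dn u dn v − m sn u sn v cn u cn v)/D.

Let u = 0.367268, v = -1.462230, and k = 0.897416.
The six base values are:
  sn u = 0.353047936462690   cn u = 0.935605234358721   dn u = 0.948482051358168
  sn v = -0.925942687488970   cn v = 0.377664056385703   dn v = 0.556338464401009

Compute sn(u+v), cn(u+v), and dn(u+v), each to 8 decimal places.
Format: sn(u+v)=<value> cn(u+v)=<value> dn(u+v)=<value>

sn(u+v)=-0.81789935 cn(u+v)=0.57536132 dn(u+v)=0.67915383

m = k² = 0.805355477056
D = 1 − m·sn²u·sn²v = 0.913935671635021
sn(u+v) = (sn u·cn v·dn v + sn v·cn u·dn u)/D = -0.7475073960022563/0.913935671635021 = -0.8178993546285088
cn(u+v) = (cn u·cn v − sn u·sn v·dn u·dn v)/D = 0.5258432321603871/0.913935671635021 = 0.5753613175199293
dn(u+v) = (dn u·dn v − m·sn u·sn v·cn u·cn v)/D = 0.6207029085897681/0.913935671635021 = 0.6791538265262558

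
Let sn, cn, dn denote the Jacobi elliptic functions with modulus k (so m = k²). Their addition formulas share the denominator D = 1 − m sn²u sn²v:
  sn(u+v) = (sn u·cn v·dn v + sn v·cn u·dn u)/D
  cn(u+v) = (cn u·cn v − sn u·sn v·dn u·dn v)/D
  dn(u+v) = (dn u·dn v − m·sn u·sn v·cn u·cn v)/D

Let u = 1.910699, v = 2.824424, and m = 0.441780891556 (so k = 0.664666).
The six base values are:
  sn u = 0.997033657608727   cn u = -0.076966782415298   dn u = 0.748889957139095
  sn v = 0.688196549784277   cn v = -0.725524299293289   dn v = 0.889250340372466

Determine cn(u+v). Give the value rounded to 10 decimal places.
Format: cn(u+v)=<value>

m = k² = 0.441780891556
D = 1 − m·sn²u·sn²v = 0.7920056451368671
cn(u+v) = (cn u·cn v − sn u·sn v·dn u·dn v)/D = -0.4011041789163332/0.7920056451368671 = -0.5064410605899381

cn(u+v)=-0.5064410606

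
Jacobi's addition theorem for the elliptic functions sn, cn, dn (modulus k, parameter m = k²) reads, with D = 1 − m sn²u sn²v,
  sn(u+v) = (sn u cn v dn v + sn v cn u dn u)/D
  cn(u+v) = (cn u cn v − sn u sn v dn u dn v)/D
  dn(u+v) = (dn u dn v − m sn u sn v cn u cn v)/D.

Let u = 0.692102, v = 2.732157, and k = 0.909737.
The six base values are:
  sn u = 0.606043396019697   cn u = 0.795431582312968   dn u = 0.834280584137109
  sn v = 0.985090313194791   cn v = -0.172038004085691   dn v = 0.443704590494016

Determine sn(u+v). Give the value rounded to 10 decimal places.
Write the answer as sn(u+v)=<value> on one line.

m = k² = 0.827621409169
D = 1 − m·sn²u·sn²v = 0.7050208907381498
sn(u+v) = (sn u·cn v·dn v + sn v·cn u·dn u)/D = 0.6074571130793128/0.7050208907381498 = 0.8616157635319306

sn(u+v)=0.8616157635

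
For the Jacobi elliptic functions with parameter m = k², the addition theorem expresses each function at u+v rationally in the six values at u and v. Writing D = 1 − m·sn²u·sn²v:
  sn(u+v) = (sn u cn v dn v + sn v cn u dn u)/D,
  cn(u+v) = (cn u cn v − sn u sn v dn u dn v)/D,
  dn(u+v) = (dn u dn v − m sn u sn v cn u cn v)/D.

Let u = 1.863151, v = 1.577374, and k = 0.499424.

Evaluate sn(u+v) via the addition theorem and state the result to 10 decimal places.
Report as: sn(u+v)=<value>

sn(u+v)=-0.0695774496

sn u = 0.9881402879046244, cn u = -0.1535538062692227, dn u = 0.8697452428898213
sn v = 0.9956163591999378, cn v = 0.09353109265618822, dn v = 0.8676160720988023
m = k² = 0.249424331776
D = 1 − m·sn²u·sn²v = 0.7585873194539454
sn(u+v) = (sn u·cn v·dn v + sn v·cn u·dn u)/D = -0.0527805709853429/0.7585873194539454 = -0.06957744959846677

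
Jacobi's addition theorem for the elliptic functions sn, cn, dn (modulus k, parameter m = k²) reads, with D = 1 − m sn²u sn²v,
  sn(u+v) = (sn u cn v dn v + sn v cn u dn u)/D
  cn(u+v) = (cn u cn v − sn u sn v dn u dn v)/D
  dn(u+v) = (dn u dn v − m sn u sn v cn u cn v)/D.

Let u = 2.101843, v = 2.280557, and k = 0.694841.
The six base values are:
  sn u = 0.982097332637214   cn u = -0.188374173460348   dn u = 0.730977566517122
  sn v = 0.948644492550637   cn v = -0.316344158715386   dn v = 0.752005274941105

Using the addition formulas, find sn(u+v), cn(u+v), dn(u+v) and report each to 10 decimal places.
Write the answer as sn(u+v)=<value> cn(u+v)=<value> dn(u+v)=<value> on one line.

sn(u+v)=-0.6270283073 cn(u+v)=-0.7789964710 dn(u+v)=0.9000992176

m = k² = 0.482804015281
D = 1 − m·sn²u·sn²v = 0.5809296683787196
sn(u+v) = (sn u·cn v·dn v + sn v·cn u·dn u)/D = -0.3642593466401044/0.5809296683787196 = -0.6270283073279647
cn(u+v) = (cn u·cn v − sn u·sn v·dn u·dn v)/D = -0.4525421615583827/0.5809296683787196 = -0.7789964709865042
dn(u+v) = (dn u·dn v − m·sn u·sn v·cn u·cn v)/D = 0.5228943400152651/0.5809296683787196 = 0.9000992176463949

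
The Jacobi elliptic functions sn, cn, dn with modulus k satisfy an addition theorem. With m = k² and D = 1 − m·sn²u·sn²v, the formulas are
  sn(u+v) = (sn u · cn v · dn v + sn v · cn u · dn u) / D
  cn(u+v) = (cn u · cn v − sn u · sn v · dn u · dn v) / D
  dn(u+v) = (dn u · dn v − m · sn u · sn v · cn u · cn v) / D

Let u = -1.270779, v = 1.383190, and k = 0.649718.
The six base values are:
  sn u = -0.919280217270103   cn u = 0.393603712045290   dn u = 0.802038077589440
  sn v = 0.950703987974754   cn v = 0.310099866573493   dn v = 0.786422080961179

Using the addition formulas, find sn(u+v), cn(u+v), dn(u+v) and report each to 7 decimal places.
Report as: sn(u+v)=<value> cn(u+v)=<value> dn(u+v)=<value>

sn(u+v)=0.1120754 cn(u+v)=0.9936997 dn(u+v)=0.9973453

m = k² = 0.422133479524
D = 1 − m·sn²u·sn²v = 0.6775693955291626
sn(u+v) = (sn u·cn v·dn v + sn v·cn u·dn u)/D = 0.07593884605686932/0.6775693955291626 = 0.1120753778992087
cn(u+v) = (cn u·cn v − sn u·sn v·dn u·dn v)/D = 0.6733005104834734/0.6775693955291626 = 0.9936997079946987
dn(u+v) = (dn u·dn v − m·sn u·sn v·cn u·cn v)/D = 0.6757706453380474/0.6775693955291626 = 0.9973452900869136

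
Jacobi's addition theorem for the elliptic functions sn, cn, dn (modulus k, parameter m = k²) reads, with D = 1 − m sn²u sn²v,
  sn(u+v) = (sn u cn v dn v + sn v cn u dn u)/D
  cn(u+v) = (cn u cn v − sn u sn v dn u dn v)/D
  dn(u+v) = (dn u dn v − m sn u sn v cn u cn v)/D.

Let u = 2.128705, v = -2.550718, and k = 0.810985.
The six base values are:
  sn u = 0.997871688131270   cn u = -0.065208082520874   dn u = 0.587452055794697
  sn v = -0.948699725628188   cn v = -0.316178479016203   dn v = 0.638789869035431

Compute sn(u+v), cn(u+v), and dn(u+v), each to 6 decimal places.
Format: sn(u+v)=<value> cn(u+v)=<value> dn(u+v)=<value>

sn(u+v)=-0.402369 cn(u+v)=0.915478 dn(u+v)=0.945261

m = k² = 0.657696670225
D = 1 − m·sn²u·sn²v = 0.4105695132244697
sn(u+v) = (sn u·cn v·dn v + sn v·cn u·dn u)/D = -0.1652002687238464/0.4105695132244697 = -0.4023685719536775
cn(u+v) = (cn u·cn v − sn u·sn v·dn u·dn v)/D = 0.375867259019653/0.4105695132244697 = 0.9154777617746693
dn(u+v) = (dn u·dn v − m·sn u·sn v·cn u·cn v)/D = 0.3880954014928039/0.4105695132244697 = 0.9452611287302801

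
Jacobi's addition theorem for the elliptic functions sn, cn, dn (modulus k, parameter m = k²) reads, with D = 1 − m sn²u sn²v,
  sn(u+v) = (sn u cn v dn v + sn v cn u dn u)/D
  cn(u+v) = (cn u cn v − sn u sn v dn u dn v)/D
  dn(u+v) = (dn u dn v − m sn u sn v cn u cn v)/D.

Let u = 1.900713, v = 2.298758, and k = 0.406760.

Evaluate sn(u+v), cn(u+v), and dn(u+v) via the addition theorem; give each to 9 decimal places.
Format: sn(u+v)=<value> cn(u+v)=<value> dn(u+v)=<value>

sn(u+v)=-0.781129538 cn(u+v)=-0.624368997 dn(u+v)=0.948180477

sn u = 0.9722314915411583, cn u = -0.2340212102687588, dn u = 0.9184810980639499
sn v = 0.8219044862496092, cn v = -0.5696253290389798, dn v = 0.9424603771952674
m = k² = 0.1654536976
D = 1 − m·sn²u·sn²v = 0.8943526646513934
sn(u+v) = (sn u·cn v·dn v + sn v·cn u·dn u)/D = -0.6986052837785196/0.8943526646513934 = -0.7811295380338879
cn(u+v) = (cn u·cn v − sn u·sn v·dn u·dn v)/D = -0.5584060764764132/0.8943526646513934 = -0.6243689973172633
dn(u+v) = (dn u·dn v − m·sn u·sn v·cn u·cn v)/D = 0.848007736071626/0.8943526646513934 = 0.9481804768839907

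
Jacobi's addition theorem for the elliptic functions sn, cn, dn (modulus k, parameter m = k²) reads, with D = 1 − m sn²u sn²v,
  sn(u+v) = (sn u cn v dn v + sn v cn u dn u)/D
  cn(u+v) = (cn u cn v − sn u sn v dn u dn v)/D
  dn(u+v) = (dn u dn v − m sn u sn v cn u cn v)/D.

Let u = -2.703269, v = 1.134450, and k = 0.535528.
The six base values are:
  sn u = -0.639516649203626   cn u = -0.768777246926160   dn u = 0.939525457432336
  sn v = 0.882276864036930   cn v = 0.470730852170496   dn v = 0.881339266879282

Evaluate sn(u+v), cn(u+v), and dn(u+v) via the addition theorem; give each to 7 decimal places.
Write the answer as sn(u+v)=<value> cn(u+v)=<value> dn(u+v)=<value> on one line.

m = k² = 0.286790238784
D = 1 − m·sn²u·sn²v = 0.9086985114692219
sn(u+v) = (sn u·cn v·dn v + sn v·cn u·dn u)/D = -0.9025746101604426/0.9086985114692219 = -0.9932607996695428
cn(u+v) = (cn u·cn v − sn u·sn v·dn u·dn v)/D = 0.1053188389610552/0.9086985114692219 = 0.1159007499536577
dn(u+v) = (dn u·dn v − m·sn u·sn v·cn u·cn v)/D = 0.7694815909401016/0.9086985114692219 = 0.8467952585241628

sn(u+v)=-0.9932608 cn(u+v)=0.1159007 dn(u+v)=0.8467953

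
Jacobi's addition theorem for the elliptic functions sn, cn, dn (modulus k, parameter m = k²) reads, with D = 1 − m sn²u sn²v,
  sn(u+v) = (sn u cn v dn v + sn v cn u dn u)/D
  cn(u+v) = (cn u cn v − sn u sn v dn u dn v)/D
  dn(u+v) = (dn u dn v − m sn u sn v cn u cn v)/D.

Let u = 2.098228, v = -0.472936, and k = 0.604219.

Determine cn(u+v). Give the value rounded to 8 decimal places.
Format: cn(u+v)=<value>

sn u = 0.9620989530125195, cn u = -0.2727005768461333, dn u = 0.8136761269616367
sn v = -0.4500326959845442, cn v = 0.8930120786108566, dn v = 0.962320339136053
m = k² = 0.365080599961
D = 1 − m·sn²u·sn²v = 0.9315589955623704
cn(u+v) = (cn u·cn v − sn u·sn v·dn u·dn v)/D = 0.09550268579928739/0.9315589955623704 = 0.1025192030287181

cn(u+v)=0.10251920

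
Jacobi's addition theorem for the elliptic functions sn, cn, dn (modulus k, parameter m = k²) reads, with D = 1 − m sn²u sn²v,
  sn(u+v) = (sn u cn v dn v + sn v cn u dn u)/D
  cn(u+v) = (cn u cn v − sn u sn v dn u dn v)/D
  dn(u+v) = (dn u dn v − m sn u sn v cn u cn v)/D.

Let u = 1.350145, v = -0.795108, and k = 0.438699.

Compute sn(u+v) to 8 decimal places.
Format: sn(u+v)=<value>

sn(u+v)=0.52259516

sn u = 0.9622838488850589, cn u = 0.2720474116306881, dn u = 0.9065246143857145
sn v = -0.7039536105784147, cn v = 0.7102459532821103, dn v = 0.951119285116102
m = k² = 0.192456812601
D = 1 − m·sn²u·sn²v = 0.9116863644163895
sn(u+v) = (sn u·cn v·dn v + sn v·cn u·dn u)/D = 0.4764428810072404/0.9116863644163895 = 0.5225951594792496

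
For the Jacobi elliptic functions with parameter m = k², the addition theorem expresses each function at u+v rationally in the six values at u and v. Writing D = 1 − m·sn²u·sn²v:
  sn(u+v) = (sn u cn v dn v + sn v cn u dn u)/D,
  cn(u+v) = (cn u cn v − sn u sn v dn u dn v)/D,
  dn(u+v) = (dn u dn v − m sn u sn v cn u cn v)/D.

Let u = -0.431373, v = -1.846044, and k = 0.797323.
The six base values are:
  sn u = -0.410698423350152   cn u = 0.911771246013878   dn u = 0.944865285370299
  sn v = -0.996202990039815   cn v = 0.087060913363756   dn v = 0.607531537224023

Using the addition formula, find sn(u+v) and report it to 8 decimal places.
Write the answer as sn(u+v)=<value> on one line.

sn(u+v)=-0.98474621

m = k² = 0.635723966329
D = 1 − m·sn²u·sn²v = 0.8935831651998534
sn(u+v) = (sn u·cn v·dn v + sn v·cn u·dn u)/D = -0.8799526345843995/0.8935831651998534 = -0.9847462092547308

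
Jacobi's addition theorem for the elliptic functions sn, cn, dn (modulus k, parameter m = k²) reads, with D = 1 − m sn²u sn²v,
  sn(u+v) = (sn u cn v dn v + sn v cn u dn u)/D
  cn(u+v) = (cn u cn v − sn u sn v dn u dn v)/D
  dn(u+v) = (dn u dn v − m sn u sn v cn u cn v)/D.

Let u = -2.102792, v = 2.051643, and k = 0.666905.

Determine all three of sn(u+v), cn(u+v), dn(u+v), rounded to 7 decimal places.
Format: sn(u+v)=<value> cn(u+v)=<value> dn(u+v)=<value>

sn u = -0.9759807685337961, cn u = -0.2178566947609845, dn u = 0.7591750940512912
sn v = 0.9836815075134925, cn v = -0.1799185698475362, dn v = 0.7547416668124941
m = k² = 0.444762279025
D = 1 − m·sn²u·sn²v = 0.590060769826522
sn(u+v) = (sn u·cn v·dn v + sn v·cn u·dn u)/D = -0.03016201797023002/0.590060769826522 = -0.05111679934101985
cn(u+v) = (cn u·cn v − sn u·sn v·dn u·dn v)/D = 0.5892893726856367/0.590060769826522 = 0.9986926818722213
dn(u+v) = (dn u·dn v − m·sn u·sn v·cn u·cn v)/D = 0.5897178060677101/0.590060769826522 = 0.9994187653605362

sn(u+v)=-0.0511168 cn(u+v)=0.9986927 dn(u+v)=0.9994188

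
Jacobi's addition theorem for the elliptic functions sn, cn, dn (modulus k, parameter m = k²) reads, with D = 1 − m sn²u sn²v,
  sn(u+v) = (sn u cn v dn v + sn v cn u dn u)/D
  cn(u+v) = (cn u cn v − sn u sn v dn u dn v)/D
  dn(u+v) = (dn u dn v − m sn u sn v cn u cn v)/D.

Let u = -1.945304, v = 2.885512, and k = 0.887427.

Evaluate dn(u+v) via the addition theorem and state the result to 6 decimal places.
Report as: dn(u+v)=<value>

dn(u+v)=0.745308

sn u = -0.991232859692321, cn u = 0.1321265221906016, dn u = 0.47562748239591
sn v = 0.9494618523976666, cn v = -0.3138824474888515, dn v = 0.5385742043239899
m = k² = 0.787526680329
D = 1 − m·sn²u·sn²v = 0.3024558548583358
dn(u+v) = (dn u·dn v − m·sn u·sn v·cn u·cn v)/D = 0.2254226989218778/0.3024558548583358 = 0.745307770707435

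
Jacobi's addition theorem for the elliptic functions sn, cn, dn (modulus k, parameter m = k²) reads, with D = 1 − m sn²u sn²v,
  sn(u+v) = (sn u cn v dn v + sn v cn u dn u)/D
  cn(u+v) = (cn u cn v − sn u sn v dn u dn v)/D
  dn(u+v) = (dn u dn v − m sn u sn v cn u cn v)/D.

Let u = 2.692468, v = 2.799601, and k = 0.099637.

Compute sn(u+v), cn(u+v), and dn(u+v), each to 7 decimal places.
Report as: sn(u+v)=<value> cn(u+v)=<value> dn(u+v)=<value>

sn u = 0.4410911738376026, cn u = -0.8974622980173406, dn u = 0.9990337758483531
sn v = 0.3426755806085568, cn v = -0.9394538021928425, dn v = 0.9994169521071542
m = k² = 0.009927531769
D = 1 − m·sn²u·sn²v = 0.9997731888839913
sn(u+v) = (sn u·cn v·dn v + sn v·cn u·dn u)/D = -0.7213844372065847/0.9997731888839913 = -0.7215480923346611
cn(u+v) = (cn u·cn v − sn u·sn v·dn u·dn v)/D = 0.6922072832377625/0.9997731888839913 = 0.6923643191616762
dn(u+v) = (dn u·dn v − m·sn u·sn v·cn u·cn v)/D = 0.9971861342249922/0.9997731888839913 = 0.9974123584351298

sn(u+v)=-0.7215481 cn(u+v)=0.6923643 dn(u+v)=0.9974124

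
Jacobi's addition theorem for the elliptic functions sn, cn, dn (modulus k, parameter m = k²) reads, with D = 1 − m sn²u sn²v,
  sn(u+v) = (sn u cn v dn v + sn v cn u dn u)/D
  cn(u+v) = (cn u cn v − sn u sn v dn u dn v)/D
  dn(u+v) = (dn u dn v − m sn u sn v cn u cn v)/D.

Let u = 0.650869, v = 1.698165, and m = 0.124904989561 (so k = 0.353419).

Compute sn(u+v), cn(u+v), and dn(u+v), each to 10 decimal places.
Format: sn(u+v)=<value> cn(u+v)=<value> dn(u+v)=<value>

sn(u+v)=0.7741729991 cn(u+v)=-0.6329740654 dn(u+v)=0.9618414448

sn u = 0.6016821222140667, cn u = 0.7987356407522935, dn u = 0.9771293280758062
sn v = 0.9975692096499651, cn v = -0.06968265177462786, dn v = 0.9357892434166299
m = k² = 0.124904989561
D = 1 − m·sn²u·sn²v = 0.9550012889016941
sn(u+v) = (sn u·cn v·dn v + sn v·cn u·dn u)/D = 0.7393362119474223/0.9550012889016941 = 0.7741729990728087
cn(u+v) = (cn u·cn v − sn u·sn v·dn u·dn v)/D = -0.6044910483267169/0.9550012889016941 = -0.6329740654297085
dn(u+v) = (dn u·dn v − m·sn u·sn v·cn u·cn v)/D = 0.918559819465344/0.9550012889016941 = 0.9618414447604988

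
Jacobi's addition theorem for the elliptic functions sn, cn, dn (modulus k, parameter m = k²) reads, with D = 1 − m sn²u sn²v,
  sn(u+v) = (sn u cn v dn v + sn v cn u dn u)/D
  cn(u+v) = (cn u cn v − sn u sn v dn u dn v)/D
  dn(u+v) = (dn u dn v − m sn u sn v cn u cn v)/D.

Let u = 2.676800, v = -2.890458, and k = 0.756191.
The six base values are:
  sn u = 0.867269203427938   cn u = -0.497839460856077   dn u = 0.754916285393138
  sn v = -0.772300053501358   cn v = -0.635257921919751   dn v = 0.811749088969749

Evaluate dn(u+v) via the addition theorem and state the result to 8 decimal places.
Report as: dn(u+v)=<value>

m = k² = 0.571824828481
D = 1 − m·sn²u·sn²v = 0.7434671487803294
dn(u+v) = (dn u·dn v − m·sn u·sn v·cn u·cn v)/D = 0.7339300097873377/0.7434671487803294 = 0.9871720774634931

dn(u+v)=0.98717208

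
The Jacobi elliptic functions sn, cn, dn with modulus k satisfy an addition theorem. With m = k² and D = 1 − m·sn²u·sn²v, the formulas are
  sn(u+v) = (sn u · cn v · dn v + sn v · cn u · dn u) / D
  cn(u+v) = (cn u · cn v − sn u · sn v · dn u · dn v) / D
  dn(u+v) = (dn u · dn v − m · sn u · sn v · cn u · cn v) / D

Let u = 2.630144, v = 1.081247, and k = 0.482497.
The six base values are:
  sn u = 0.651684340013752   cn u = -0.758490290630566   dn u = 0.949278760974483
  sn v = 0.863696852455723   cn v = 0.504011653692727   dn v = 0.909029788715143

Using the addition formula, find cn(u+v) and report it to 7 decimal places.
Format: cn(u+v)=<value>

m = k² = 0.232803355009
D = 1 − m·sn²u·sn²v = 0.9262458472108137
cn(u+v) = (cn u·cn v − sn u·sn v·dn u·dn v)/D = -0.8679906273067126/0.9262458472108137 = -0.9371060932909725

cn(u+v)=-0.9371061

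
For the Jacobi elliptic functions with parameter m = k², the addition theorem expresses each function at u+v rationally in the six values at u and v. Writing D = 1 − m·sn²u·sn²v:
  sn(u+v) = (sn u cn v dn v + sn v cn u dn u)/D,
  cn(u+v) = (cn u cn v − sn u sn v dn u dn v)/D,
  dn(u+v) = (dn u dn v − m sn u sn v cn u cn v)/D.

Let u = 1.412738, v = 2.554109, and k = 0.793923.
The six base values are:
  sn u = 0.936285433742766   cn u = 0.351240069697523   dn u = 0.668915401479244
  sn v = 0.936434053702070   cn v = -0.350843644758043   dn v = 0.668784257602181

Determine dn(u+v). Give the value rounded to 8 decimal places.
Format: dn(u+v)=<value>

m = k² = 0.630313729929
D = 1 − m·sn²u·sn²v = 0.5154621607799945
dn(u+v) = (dn u·dn v − m·sn u·sn v·cn u·cn v)/D = 0.5154620956917253/0.5154621607799945 = 0.9999998737283275

dn(u+v)=0.99999987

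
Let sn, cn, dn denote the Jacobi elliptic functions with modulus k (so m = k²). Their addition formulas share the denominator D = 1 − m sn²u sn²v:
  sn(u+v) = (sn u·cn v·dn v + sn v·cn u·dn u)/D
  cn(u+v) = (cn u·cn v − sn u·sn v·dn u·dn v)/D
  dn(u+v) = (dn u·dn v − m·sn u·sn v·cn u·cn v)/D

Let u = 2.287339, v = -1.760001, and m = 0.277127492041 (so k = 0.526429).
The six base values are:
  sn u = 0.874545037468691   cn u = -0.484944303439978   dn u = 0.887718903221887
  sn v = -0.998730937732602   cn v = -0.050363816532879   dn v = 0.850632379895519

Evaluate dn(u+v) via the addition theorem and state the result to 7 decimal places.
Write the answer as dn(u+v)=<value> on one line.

dn(u+v)=0.9650662

m = k² = 0.277127492041
D = 1 − m·sn²u·sn²v = 0.7885824783432708
dn(u+v) = (dn u·dn v − m·sn u·sn v·cn u·cn v)/D = 0.761034257709216/0.7885824783432708 = 0.9650661517461931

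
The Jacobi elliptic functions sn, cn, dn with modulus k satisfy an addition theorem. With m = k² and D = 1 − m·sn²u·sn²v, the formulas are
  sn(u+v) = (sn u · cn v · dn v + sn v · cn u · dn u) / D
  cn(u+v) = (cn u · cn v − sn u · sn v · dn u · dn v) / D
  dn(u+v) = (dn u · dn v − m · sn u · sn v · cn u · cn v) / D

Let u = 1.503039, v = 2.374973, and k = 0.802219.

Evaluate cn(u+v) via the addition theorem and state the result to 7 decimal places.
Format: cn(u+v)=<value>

sn u = 0.9540740931320191, cn u = 0.2995707342420407, dn u = 0.6435829550450254
sn v = 0.9742429930122017, cn v = -0.2255007551353811, dn v = 0.6238347892869665
m = k² = 0.643555323961
D = 1 − m·sn²u·sn²v = 0.4439873458107509
cn(u+v) = (cn u·cn v − sn u·sn v·dn u·dn v)/D = -0.4407378586376272/0.4439873458107509 = -0.9926811266046559

cn(u+v)=-0.9926811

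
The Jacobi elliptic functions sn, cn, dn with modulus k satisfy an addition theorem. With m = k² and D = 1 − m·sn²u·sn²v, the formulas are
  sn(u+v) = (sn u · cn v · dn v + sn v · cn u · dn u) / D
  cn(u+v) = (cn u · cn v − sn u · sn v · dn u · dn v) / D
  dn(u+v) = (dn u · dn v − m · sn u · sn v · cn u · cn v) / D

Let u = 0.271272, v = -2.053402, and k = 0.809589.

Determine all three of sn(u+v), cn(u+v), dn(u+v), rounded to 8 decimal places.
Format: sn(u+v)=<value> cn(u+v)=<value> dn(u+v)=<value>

sn u = 0.2658909700137732, cn u = 0.9640031079125911, dn u = 0.9765562437459503
sn v = -0.9997383988722737, cn v = -0.02287211884156073, dn v = 0.5872891374390544
m = k² = 0.655434348921
D = 1 − m·sn²u·sn²v = 0.9536863381233169
sn(u+v) = (sn u·cn v·dn v + sn v·cn u·dn u)/D = -0.9447285748068358/0.9536863381233169 = -0.990607222775039
cn(u+v) = (cn u·cn v − sn u·sn v·dn u·dn v)/D = 0.1304053352685636/0.9536863381233169 = 0.1367381811562676
dn(u+v) = (dn u·dn v − m·sn u·sn v·cn u·cn v)/D = 0.56967934614752/0.9536863381233169 = 0.5973445601292208

sn(u+v)=-0.99060722 cn(u+v)=0.13673818 dn(u+v)=0.59734456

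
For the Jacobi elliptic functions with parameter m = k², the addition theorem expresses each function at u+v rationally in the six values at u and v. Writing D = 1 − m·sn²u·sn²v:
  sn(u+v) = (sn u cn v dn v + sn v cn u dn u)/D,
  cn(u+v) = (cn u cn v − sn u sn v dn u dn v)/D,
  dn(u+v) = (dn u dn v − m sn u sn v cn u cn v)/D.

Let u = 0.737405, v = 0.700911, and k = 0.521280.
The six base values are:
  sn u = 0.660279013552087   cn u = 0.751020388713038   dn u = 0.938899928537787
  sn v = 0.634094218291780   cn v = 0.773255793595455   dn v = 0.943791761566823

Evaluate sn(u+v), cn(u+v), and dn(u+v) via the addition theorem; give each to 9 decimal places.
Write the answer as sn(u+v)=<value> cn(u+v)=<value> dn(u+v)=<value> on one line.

sn(u+v)=0.975450685 cn(u+v)=0.220217984 dn(u+v)=0.861072068

m = k² = 0.2717328384
D = 1 − m·sn²u·sn²v = 0.9523673548673849
sn(u+v) = (sn u·cn v·dn v + sn v·cn u·dn u)/D = 0.9289873890229105/0.9523673548673849 = 0.9754506853631811
cn(u+v) = (cn u·cn v − sn u·sn v·dn u·dn v)/D = 0.2097284188027341/0.9523673548673849 = 0.2202179838807456
dn(u+v) = (dn u·dn v − m·sn u·sn v·cn u·cn v)/D = 0.8200569279102223/0.9523673548673849 = 0.8610720681668193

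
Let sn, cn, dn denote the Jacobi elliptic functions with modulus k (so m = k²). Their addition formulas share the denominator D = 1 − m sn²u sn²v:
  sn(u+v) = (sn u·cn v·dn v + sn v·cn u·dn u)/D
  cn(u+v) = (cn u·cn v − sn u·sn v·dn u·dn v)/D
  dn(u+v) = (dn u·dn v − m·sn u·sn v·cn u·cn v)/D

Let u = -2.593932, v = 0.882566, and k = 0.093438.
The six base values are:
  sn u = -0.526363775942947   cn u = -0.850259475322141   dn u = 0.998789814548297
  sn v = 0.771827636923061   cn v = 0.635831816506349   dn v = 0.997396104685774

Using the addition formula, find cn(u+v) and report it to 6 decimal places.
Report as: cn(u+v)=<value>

m = k² = 0.008730659844
D = 1 − m·sn²u·sn²v = 0.9985590141834489
cn(u+v) = (cn u·cn v − sn u·sn v·dn u·dn v)/D = -0.135908153633431/0.9985590141834489 = -0.1361042779675542

cn(u+v)=-0.136104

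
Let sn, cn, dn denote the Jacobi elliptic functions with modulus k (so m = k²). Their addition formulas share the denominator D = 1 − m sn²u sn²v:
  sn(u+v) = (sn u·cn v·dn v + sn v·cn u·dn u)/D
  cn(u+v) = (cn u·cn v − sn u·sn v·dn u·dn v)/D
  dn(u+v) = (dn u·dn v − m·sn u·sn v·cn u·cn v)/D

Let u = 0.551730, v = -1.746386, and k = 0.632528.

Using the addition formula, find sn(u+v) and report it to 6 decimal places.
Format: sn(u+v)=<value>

sn(u+v)=-0.895441

sn u = 0.5152004428153021, cn u = 0.8570697192894617, dn u = 0.9454115871808451
sn v = -0.9997080460089447, cn v = 0.02416242423635827, dn v = 0.7746882675202199
m = k² = 0.400091670784
D = 1 − m·sn²u·sn²v = 0.8938650693594667
sn(u+v) = (sn u·cn v·dn v + sn v·cn u·dn u)/D = -0.8004033776524221/0.8938650693594667 = -0.8954409396778218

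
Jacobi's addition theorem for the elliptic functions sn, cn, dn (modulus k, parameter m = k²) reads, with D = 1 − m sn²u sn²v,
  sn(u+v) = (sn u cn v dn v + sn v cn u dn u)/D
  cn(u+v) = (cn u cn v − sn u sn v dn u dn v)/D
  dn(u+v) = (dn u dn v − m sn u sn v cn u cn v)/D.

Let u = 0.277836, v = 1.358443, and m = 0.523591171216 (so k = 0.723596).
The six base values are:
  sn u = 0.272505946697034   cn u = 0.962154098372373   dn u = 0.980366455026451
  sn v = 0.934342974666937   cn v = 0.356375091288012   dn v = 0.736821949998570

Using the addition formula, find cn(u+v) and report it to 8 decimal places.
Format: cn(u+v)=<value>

cn(u+v)=0.16455137

m = k² = 0.523591171216
D = 1 − m·sn²u·sn²v = 0.9660564757436287
cn(u+v) = (cn u·cn v − sn u·sn v·dn u·dn v)/D = 0.158965913307879/0.9660564757436287 = 0.1645513666118887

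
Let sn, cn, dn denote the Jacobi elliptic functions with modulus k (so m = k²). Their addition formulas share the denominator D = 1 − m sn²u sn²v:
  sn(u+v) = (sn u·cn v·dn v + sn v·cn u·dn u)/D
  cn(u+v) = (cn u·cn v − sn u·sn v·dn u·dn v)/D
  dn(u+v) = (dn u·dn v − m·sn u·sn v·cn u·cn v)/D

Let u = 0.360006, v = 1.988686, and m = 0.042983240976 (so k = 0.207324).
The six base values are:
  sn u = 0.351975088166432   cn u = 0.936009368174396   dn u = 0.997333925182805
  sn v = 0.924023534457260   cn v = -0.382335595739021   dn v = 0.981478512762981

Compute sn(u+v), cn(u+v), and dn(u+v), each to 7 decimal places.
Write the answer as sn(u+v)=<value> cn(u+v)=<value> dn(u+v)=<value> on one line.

sn(u+v)=0.7338452 cn(u+v)=-0.6793167 dn(u+v)=0.9883584

m = k² = 0.042983240976
D = 1 − m·sn²u·sn²v = 0.9954533756171364
sn(u+v) = (sn u·cn v·dn v + sn v·cn u·dn u)/D = 0.7305086904942122/0.9954533756171364 = 0.7338452090147663
cn(u+v) = (cn u·cn v − sn u·sn v·dn u·dn v)/D = -0.6762281243337806/0.9954533756171364 = -0.679316722307109
dn(u+v) = (dn u·dn v − m·sn u·sn v·cn u·cn v)/D = 0.9838646856383964/0.9954533756171364 = 0.988358379947674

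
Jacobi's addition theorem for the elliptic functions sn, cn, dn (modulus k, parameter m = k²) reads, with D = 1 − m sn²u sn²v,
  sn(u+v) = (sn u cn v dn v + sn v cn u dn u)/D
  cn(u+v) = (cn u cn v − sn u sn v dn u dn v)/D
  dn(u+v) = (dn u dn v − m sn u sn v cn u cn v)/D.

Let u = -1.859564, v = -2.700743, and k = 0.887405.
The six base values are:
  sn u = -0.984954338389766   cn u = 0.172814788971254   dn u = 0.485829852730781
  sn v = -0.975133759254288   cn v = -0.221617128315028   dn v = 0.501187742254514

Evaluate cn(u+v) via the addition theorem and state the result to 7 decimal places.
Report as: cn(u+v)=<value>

cn(u+v)=-0.9949231

m = k² = 0.787487634025
D = 1 − m·sn²u·sn²v = 0.273552352455556
cn(u+v) = (cn u·cn v − sn u·sn v·dn u·dn v)/D = -0.2721635540771856/0.273552352455556 = -0.9949230983908425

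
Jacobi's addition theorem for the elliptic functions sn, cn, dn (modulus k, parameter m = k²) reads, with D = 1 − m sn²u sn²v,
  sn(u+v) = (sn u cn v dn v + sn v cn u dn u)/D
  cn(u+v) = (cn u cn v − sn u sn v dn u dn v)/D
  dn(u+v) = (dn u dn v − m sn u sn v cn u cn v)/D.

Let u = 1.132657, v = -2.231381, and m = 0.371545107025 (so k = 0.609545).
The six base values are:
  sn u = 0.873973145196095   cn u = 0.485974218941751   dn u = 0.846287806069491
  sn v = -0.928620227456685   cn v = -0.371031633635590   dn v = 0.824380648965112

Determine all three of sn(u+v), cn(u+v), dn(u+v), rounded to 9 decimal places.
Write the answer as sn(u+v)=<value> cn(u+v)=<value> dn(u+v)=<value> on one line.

m = k² = 0.371545107025
D = 1 − m·sn²u·sn²v = 0.7552718082109645
sn(u+v) = (sn u·cn v·dn v + sn v·cn u·dn u)/D = -0.649240708161129/0.7552718082109645 = -0.8596119980951035
cn(u+v) = (cn u·cn v − sn u·sn v·dn u·dn v)/D = 0.3859041424300803/0.7552718082109645 = 0.5109473678677128
dn(u+v) = (dn u·dn v − m·sn u·sn v·cn u·cn v)/D = 0.6432917121130101/0.7552718082109645 = 0.8517353688029146

sn(u+v)=-0.859611998 cn(u+v)=0.510947368 dn(u+v)=0.851735369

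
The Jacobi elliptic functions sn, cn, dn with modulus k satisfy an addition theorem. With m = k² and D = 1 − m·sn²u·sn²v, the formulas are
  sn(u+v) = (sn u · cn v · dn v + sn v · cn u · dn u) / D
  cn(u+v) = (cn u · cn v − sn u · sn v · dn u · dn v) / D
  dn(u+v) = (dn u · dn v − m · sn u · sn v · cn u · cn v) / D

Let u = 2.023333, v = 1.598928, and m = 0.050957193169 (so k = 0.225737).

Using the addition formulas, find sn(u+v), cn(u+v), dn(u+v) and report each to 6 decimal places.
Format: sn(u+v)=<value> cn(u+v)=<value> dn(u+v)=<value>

sn u = 0.9125065439314735, cn u = -0.409062106876496, dn u = 0.9785548354885376
sn v = 0.9999731219687868, cn v = -0.00733180332509464, dn v = 0.9741896868948286
m = k² = 0.050957193169
D = 1 − m·sn²u·sn²v = 0.9575718469204017
sn(u+v) = (sn u·cn v·dn v + sn v·cn u·dn u)/D = -0.406796582997375/0.9575718469204017 = -0.4248209513527918
cn(u+v) = (cn u·cn v − sn u·sn v·dn u·dn v)/D = -0.866868145727024/0.9575718469204017 = -0.9052773935605091
dn(u+v) = (dn u·dn v − m·sn u·sn v·cn u·cn v)/D = 0.9531585751490655/0.9575718469204017 = 0.9953911847079365

sn(u+v)=-0.424821 cn(u+v)=-0.905277 dn(u+v)=0.995391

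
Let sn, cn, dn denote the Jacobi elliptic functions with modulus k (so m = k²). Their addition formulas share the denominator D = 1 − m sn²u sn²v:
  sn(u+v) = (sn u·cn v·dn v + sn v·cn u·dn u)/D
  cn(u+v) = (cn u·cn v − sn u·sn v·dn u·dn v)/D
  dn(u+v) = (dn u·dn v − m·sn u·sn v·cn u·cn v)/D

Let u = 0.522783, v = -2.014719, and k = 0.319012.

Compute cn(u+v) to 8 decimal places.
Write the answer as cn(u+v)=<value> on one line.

cn(u+v)=0.11472618

sn u = 0.497306294931042, cn u = 0.8675750394184698, dn u = 0.9873354203464819
sn v = -0.9280965613422378, cn v = -0.3723395934153576, dn v = 0.9551650233957021
m = k² = 0.101768656144
D = 1 − m·sn²u·sn²v = 0.9783205490047202
cn(u+v) = (cn u·cn v − sn u·sn v·dn u·dn v)/D = 0.112238979102708/0.9783205490047202 = 0.1147261796932433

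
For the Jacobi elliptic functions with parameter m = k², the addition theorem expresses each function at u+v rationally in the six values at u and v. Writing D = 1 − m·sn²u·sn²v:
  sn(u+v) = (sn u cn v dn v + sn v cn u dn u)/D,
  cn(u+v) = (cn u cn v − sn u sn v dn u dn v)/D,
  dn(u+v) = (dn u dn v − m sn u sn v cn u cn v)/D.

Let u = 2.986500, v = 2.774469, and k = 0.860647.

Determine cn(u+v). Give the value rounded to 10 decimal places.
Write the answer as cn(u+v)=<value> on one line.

cn(u+v)=-0.3464452940

sn u = 0.8922570106658298, cn u = -0.4515278805540997, dn u = 0.6405477770158999
sn v = 0.943122337799788, cn v = -0.3324458691923583, dn v = 0.5840809535611366
m = k² = 0.740713258609
D = 1 − m·sn²u·sn²v = 0.4754750888024487
cn(u+v) = (cn u·cn v − sn u·sn v·dn u·dn v)/D = -0.1647261069502084/0.4754750888024487 = -0.3464452940428371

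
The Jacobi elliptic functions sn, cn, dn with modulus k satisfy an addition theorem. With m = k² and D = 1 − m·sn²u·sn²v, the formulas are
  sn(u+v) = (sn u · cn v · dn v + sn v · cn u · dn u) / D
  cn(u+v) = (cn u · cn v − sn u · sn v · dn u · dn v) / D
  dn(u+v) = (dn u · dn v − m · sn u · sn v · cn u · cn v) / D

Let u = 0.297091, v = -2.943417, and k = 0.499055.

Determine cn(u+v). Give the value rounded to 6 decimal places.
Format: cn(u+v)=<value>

cn(u+v)=-0.758351

sn u = 0.2917181981365952, cn u = 0.9565043088642822, dn u = 0.9893459790473853
sn v = -0.4113642827388591, cn v = -0.9114710236133368, dn v = 0.9787004746320887
m = k² = 0.249055893025
D = 1 − m·sn²u·sn²v = 0.9964134488531801
cn(u+v) = (cn u·cn v − sn u·sn v·dn u·dn v)/D = -0.7556307862862538/0.9964134488531801 = -0.75835064967855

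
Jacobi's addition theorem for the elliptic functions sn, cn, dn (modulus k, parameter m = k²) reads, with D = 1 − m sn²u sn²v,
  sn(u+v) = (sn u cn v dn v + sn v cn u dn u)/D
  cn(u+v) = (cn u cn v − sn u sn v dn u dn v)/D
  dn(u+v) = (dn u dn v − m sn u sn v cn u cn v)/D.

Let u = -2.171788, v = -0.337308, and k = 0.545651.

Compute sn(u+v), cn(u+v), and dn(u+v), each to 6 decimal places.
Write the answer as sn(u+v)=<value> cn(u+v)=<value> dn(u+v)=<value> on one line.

sn u = -0.9253823916956145, cn u = -0.3790348653352411, dn u = 0.8631568862012653
sn v = -0.3291934784782012, cn v = 0.9442624919626015, dn v = 0.9837352026470042
m = k² = 0.297735013801
D = 1 − m·sn²u·sn²v = 0.9723703858656699
sn(u+v) = (sn u·cn v·dn v + sn v·cn u·dn u)/D = -0.751890544120326/0.9723703858656699 = -0.773255289393601
cn(u+v) = (cn u·cn v − sn u·sn v·dn u·dn v)/D = -0.6165750375834168/0.9723703858656699 = -0.6340948331478648
dn(u+v) = (dn u·dn v − m·sn u·sn v·cn u·cn v)/D = 0.8815797389482981/0.9723703858656699 = 0.9066295639633823

sn(u+v)=-0.773255 cn(u+v)=-0.634095 dn(u+v)=0.906630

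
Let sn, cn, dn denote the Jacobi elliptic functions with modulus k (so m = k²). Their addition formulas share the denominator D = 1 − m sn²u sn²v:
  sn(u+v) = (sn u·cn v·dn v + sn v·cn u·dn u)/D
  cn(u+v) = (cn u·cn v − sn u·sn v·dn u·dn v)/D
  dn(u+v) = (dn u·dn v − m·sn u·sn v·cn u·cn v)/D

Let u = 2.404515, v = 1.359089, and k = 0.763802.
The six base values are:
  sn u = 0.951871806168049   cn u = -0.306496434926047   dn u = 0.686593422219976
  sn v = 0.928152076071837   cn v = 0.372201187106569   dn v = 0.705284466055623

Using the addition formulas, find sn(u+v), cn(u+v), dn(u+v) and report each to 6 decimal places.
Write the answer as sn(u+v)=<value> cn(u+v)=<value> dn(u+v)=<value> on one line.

m = k² = 0.583393495204
D = 1 − m·sn²u·sn²v = 0.5446379953699831
sn(u+v) = (sn u·cn v·dn v + sn v·cn u·dn u)/D = 0.05455482189736342/0.5446379953699831 = 0.1001671245141523
cn(u+v) = (cn u·cn v − sn u·sn v·dn u·dn v)/D = -0.5418988073509488/0.5446379953699831 = -0.994970626283292
dn(u+v) = (dn u·dn v − m·sn u·sn v·cn u·cn v)/D = 0.5430416499677287/0.5446379953699831 = 0.9970689789992158

sn(u+v)=0.100167 cn(u+v)=-0.994971 dn(u+v)=0.997069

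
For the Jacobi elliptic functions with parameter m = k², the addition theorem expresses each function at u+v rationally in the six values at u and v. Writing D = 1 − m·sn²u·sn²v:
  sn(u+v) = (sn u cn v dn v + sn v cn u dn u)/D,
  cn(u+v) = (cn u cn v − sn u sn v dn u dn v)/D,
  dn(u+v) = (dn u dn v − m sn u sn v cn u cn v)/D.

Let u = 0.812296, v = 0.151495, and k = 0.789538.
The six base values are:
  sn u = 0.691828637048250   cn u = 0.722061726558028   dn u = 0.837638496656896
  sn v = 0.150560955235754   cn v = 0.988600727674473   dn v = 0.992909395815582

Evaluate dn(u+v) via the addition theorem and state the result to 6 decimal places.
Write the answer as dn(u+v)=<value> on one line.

m = k² = 0.623370253444
D = 1 − m·sn²u·sn²v = 0.993236556488052
dn(u+v) = (dn u·dn v − m·sn u·sn v·cn u·cn v)/D = 0.7853488685681503/0.993236556488052 = 0.7906967010407229

dn(u+v)=0.790697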